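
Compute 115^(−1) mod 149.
115^(−1) ≡ 92 (mod 149)

Apply the extended Euclidean algorithm to (149, 115), tracking rows (r, s, t) with s·149 + t·115 = r. Each division r_prev = q·r_cur + r_new produces the new row as (previous row) − q·(current row):
  row A: (149, 1, 0)   [1·149 + 0·115 = 149]
  row B: (115, 0, 1)   [0·149 + 1·115 = 115]
  149 = 1·115 + 34   → row C = row A − 1·row B = (34, 1, −1)   [check: 1·149 − 1·115 = 34]
  115 = 3·34 + 13   → row D = row B − 3·row C = (13, −3, 4)   [check: −3·149 + 4·115 = 13]
  34 = 2·13 + 8   → row E = row C − 2·row D = (8, 7, −9)   [check: 7·149 − 9·115 = 8]
  13 = 1·8 + 5   → row F = row D − 1·row E = (5, −10, 13)   [check: −10·149 + 13·115 = 5]
  8 = 1·5 + 3   → row G = row E − 1·row F = (3, 17, −22)   [check: 17·149 − 22·115 = 3]
  5 = 1·3 + 2   → row H = row F − 1·row G = (2, −27, 35)   [check: −27·149 + 35·115 = 2]
  3 = 1·2 + 1   → row I = row G − 1·row H = (1, 44, −57)   [check: 44·149 − 57·115 = 1]
  2 = 2·1 + 0   → remainder 0, stop. gcd = 1 (last nonzero row I).
The gcd is 1, so 115 is invertible mod 149. The last nonzero row gives 44·149 − 57·115 = 1, so t = −57. So 115^(−1) ≡ −57 ≡ 92 (mod 149). Verify: 115 · 92 = 10580 ≡ 1 (mod 149). ✓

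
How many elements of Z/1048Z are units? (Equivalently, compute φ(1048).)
Z/1048Z has φ(1048) = 520 units

An element a ∈ Z/1048Z is a unit iff gcd(a, 1048) = 1, so the number of units is φ(1048). φ is multiplicative, with φ(p^e) = p^e − p^(e−1). Factorise 1048 = 2^3 · 131. Then
  φ(1048) = (2^3 − 2^2) · (131 − 1) = 4 · 130 = 520.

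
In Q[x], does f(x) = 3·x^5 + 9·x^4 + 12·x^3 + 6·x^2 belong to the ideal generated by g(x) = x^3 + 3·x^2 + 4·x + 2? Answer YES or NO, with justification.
In Q[x] the ideal (g) consists of all multiples of g, so f ∈ (g) iff g | f, i.e. iff the remainder of f on division by g is 0. Divide f by g (g is monic, so eliminate the leading term of the running remainder at each step):
  leading term 3·x^5: subtract (3·x^2)·g(x) = 3·x^5 + 9·x^4 + 12·x^3 + 6·x^2, leaving 0
The remainder is 0, so f(x) = g(x) · h(x) with h(x) = 3·x^2. Hence g | f, i.e. f ∈ (g).

Final answer: YES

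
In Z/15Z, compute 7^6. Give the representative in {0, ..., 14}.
Use repeated squaring. Binary(6) = 110. Walk through the bits of the exponent 6 left-to-right: at each bit after the leading one, square the running value, then multiply by 7 if the bit is 1 (always reducing mod 15):
  bit 1 = 1 (leading): start with 7.
  bit 2 = 1: square 7^2 = 49 ≡ 4; bit is 1, so multiply 4·7 = 28 ≡ 13 (mod 15).
  bit 3 = 0: square 13^2 = 169 ≡ 4 (mod 15).
Final value: 7^6 ≡ 4 (mod 15).

Final answer: 4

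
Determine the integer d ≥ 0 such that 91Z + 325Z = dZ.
In the PID Z, (a, b) is generated by gcd(a, b). Compute gcd(325, 91) with the extended Euclidean algorithm, tracking rows (r, s, t) with s·325 + t·91 = r:
  row A: (325, 1, 0)   [1·325 + 0·91 = 325]
  row B: (91, 0, 1)   [0·325 + 1·91 = 91]
  325 = 3·91 + 52   → row C = row A − 3·row B = (52, 1, −3)   [check: 1·325 − 3·91 = 52]
  91 = 1·52 + 39   → row D = row B − 1·row C = (39, −1, 4)   [check: −1·325 + 4·91 = 39]
  52 = 1·39 + 13   → row E = row C − 1·row D = (13, 2, −7)   [check: 2·325 − 7·91 = 13]
  39 = 3·13 + 0   → remainder 0, stop. gcd = 13 (last nonzero row E).
So gcd(91, 325) = 13, with Bézout identity 2·325 − 7·91 = 13. Containment (⊇): the Bézout identity exhibits 13 as an element of (91, 325), giving (13) ⊆ (91, 325). Containment (⊆): since 13 | 91 and 13 | 325 (91 = 13·7, 325 = 13·25), every Z-linear combination of 91 and 325 is divisible by 13, so (91, 325) ⊆ (13). Therefore (91, 325) = (13), d = 13.

Final answer: (91, 325) = (13); d = 13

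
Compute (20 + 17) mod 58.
Both summands are already reduced mod 58. 20 + 17 = 37; 37 = 0·58 + 37, so (20 + 17) mod 58 = 37.

Final answer: 37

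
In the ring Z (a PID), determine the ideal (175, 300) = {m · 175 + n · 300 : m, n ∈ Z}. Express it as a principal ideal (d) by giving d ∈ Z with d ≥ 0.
In the PID Z, (a, b) is generated by gcd(a, b). Compute gcd(300, 175) with the extended Euclidean algorithm, tracking rows (r, s, t) with s·300 + t·175 = r:
  row A: (300, 1, 0)   [1·300 + 0·175 = 300]
  row B: (175, 0, 1)   [0·300 + 1·175 = 175]
  300 = 1·175 + 125   → row C = row A − 1·row B = (125, 1, −1)   [check: 1·300 − 1·175 = 125]
  175 = 1·125 + 50   → row D = row B − 1·row C = (50, −1, 2)   [check: −1·300 + 2·175 = 50]
  125 = 2·50 + 25   → row E = row C − 2·row D = (25, 3, −5)   [check: 3·300 − 5·175 = 25]
  50 = 2·25 + 0   → remainder 0, stop. gcd = 25 (last nonzero row E).
So gcd(175, 300) = 25, with Bézout identity 3·300 − 5·175 = 25. Containment (⊇): the Bézout identity exhibits 25 as an element of (175, 300), giving (25) ⊆ (175, 300). Containment (⊆): since 25 | 175 and 25 | 300 (175 = 25·7, 300 = 25·12), every Z-linear combination of 175 and 300 is divisible by 25, so (175, 300) ⊆ (25). Therefore (175, 300) = (25), d = 25.

Final answer: (175, 300) = (25); d = 25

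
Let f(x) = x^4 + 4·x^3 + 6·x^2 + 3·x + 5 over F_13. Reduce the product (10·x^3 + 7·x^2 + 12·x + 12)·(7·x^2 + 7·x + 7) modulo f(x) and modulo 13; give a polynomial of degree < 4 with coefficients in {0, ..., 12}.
Multiply as integer polynomials: a · b = 70·x^5 + 119·x^4 + 203·x^3 + 217·x^2 + 168·x + 84. Reducing coefficients mod 13: a · b ≡ 5·x^5 + 2·x^4 + 8·x^3 + 9·x^2 + 12·x + 6. Now divide by f(x) = x^4 + 4·x^3 + 6·x^2 + 3·x + 5 in F_13[x], eliminating the leading term at each step:
  leading term 5·x^5: subtract (5·x)·f(x) = 5·x^5 + 7·x^4 + 4·x^3 + 2·x^2 + 12·x, leaving 8·x^4 + 4·x^3 + 7·x^2 + 6 (coefficients mod 13)
  leading term 8·x^4: subtract (8)·f(x) = 8·x^4 + 6·x^3 + 9·x^2 + 11·x + 1, leaving 11·x^3 + 11·x^2 + 2·x + 5 (coefficients mod 13)
The degree is now < 4, so this is the remainder. Hence a · b ≡ 11·x^3 + 11·x^2 + 2·x + 5 in F_13[x]/(f).

Final answer: a · b ≡ 11·x^3 + 11·x^2 + 2·x + 5 (mod f(x))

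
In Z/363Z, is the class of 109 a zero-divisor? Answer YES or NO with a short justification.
NO

gcd(109, 363) = 1, so 109 is a unit in Z/363Z (it has a multiplicative inverse). A unit cannot be a zero-divisor: if 109·b ≡ 0 then multiplying both sides by 109^(−1) gives b ≡ 0. So 109 is not a zero-divisor.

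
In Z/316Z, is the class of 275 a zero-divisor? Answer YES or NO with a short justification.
NO

gcd(275, 316) = 1, so 275 is a unit in Z/316Z (it has a multiplicative inverse). A unit cannot be a zero-divisor: if 275·b ≡ 0 then multiplying both sides by 275^(−1) gives b ≡ 0. So 275 is not a zero-divisor.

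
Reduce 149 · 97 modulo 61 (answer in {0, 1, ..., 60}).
57

Reduce the factors first: 149 ≡ 27, 97 ≡ 36 (mod 61), so 149 · 97 ≡ 27 · 36 (mod 61). 27 · 36 = 972. Dividing by 61: 972 = 15·61 + 57. So (149 · 97) mod 61 = 57.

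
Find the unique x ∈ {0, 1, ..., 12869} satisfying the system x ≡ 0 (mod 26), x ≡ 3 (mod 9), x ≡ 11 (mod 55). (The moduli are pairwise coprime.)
The moduli 26, 9, 55 are pairwise coprime, so by the CRT there is a unique solution mod 26·9·55 = 12870.
Solve by successive substitution. Start with x ≡ 0 (mod 26).
  Combine with x ≡ 3 (mod 9): write x = 26·t and require 26·t ≡ 3 (mod 9). Since 26^(−1) ≡ 8 (mod 9) (26 ≡ 8 (mod 9)), t ≡ 8·3 ≡ 6 (mod 9). So x ≡ 26·6 = 156 (mod 234).
  Combine with x ≡ 11 (mod 55): write x = 156 + 234·t and require 156 + 234·t ≡ 11 (mod 55), i.e. 234·t ≡ 11 − 156 ≡ 20 (mod 55). Since 234^(−1) ≡ 4 (mod 55) (234 ≡ 14 (mod 55)), t ≡ 4·20 ≡ 25 (mod 55). So x ≡ 156 + 234·25 = 6006 (mod 12870).
Unique solution in [0, 12870): x = 6006.

Final answer: x ≡ 6006 (mod 12870); the representative in [0, 12870) is 6006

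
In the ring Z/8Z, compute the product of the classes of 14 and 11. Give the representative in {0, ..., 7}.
2

Reduce the factors first: 14 ≡ 6, 11 ≡ 3 (mod 8), so 14 · 11 ≡ 6 · 3 (mod 8). 6 · 3 = 18. Dividing by 8: 18 = 2·8 + 2. So (14 · 11) mod 8 = 2.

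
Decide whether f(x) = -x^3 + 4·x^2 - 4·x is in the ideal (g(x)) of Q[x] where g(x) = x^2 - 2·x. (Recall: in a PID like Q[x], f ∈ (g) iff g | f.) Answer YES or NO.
YES

In Q[x] the ideal (g) consists of all multiples of g, so f ∈ (g) iff g | f, i.e. iff the remainder of f on division by g is 0. Divide f by g (g is monic, so eliminate the leading term of the running remainder at each step):
  leading term -x^3: subtract (-x)·g(x) = -x^3 + 2·x^2, leaving 2·x^2 - 4·x
  leading term 2·x^2: subtract (2)·g(x) = 2·x^2 - 4·x, leaving 0
The remainder is 0, so f(x) = g(x) · h(x) with h(x) = 2 - x. Hence g | f, i.e. f ∈ (g).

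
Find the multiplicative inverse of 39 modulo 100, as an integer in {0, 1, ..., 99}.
39^(−1) ≡ 59 (mod 100)

Apply the extended Euclidean algorithm to (100, 39), tracking rows (r, s, t) with s·100 + t·39 = r. Each division r_prev = q·r_cur + r_new produces the new row as (previous row) − q·(current row):
  row A: (100, 1, 0)   [1·100 + 0·39 = 100]
  row B: (39, 0, 1)   [0·100 + 1·39 = 39]
  100 = 2·39 + 22   → row C = row A − 2·row B = (22, 1, −2)   [check: 1·100 − 2·39 = 22]
  39 = 1·22 + 17   → row D = row B − 1·row C = (17, −1, 3)   [check: −1·100 + 3·39 = 17]
  22 = 1·17 + 5   → row E = row C − 1·row D = (5, 2, −5)   [check: 2·100 − 5·39 = 5]
  17 = 3·5 + 2   → row F = row D − 3·row E = (2, −7, 18)   [check: −7·100 + 18·39 = 2]
  5 = 2·2 + 1   → row G = row E − 2·row F = (1, 16, −41)   [check: 16·100 − 41·39 = 1]
  2 = 2·1 + 0   → remainder 0, stop. gcd = 1 (last nonzero row G).
The gcd is 1, so 39 is invertible mod 100. The last nonzero row gives 16·100 − 41·39 = 1, so t = −41. So 39^(−1) ≡ −41 ≡ 59 (mod 100). Verify: 39 · 59 = 2301 ≡ 1 (mod 100). ✓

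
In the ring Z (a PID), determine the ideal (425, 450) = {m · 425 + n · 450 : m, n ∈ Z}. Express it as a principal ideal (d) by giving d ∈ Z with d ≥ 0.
In the PID Z, (a, b) is generated by gcd(a, b). Compute gcd(450, 425) with the extended Euclidean algorithm, tracking rows (r, s, t) with s·450 + t·425 = r:
  row A: (450, 1, 0)   [1·450 + 0·425 = 450]
  row B: (425, 0, 1)   [0·450 + 1·425 = 425]
  450 = 1·425 + 25   → row C = row A − 1·row B = (25, 1, −1)   [check: 1·450 − 1·425 = 25]
  425 = 17·25 + 0   → remainder 0, stop. gcd = 25 (last nonzero row C).
So gcd(425, 450) = 25, with Bézout identity 1·450 − 1·425 = 25. Containment (⊇): the Bézout identity exhibits 25 as an element of (425, 450), giving (25) ⊆ (425, 450). Containment (⊆): since 25 | 425 and 25 | 450 (425 = 25·17, 450 = 25·18), every Z-linear combination of 425 and 450 is divisible by 25, so (425, 450) ⊆ (25). Therefore (425, 450) = (25), d = 25.

Final answer: (425, 450) = (25); d = 25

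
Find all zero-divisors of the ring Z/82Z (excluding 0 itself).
nonzero zero-divisors of Z/82Z = {2, 4, 6, 8, 10, 12, 14, 16, 18, 20, 22, 24, 26, 28, 30, 32, 34, 36, 38, 40, 41, 42, 44, 46, 48, 50, 52, 54, 56, 58, 60, 62, 64, 66, 68, 70, 72, 74, 76, 78, 80}

An element a ∈ Z/82Z (with a ≠ 0) is a zero-divisor iff gcd(a, 82) > 1 (because a is a unit precisely when gcd(a, n) = 1, and in Z/nZ every nonzero, non-unit element is a zero-divisor). Scan a = 1, ..., 81 and keep those with gcd(a, 82) > 1:
  gcd(2, 82) = 2, gcd(4, 82) = 2, gcd(6, 82) = 2, gcd(8, 82) = 2, gcd(10, 82) = 2, gcd(12, 82) = 2, gcd(14, 82) = 2, gcd(16, 82) = 2, gcd(18, 82) = 2, gcd(20, 82) = 2, gcd(22, 82) = 2, gcd(24, 82) = 2, gcd(26, 82) = 2, gcd(28, 82) = 2, gcd(30, 82) = 2, gcd(32, 82) = 2, gcd(34, 82) = 2, gcd(36, 82) = 2, gcd(38, 82) = 2, gcd(40, 82) = 2, gcd(41, 82) = 41, gcd(42, 82) = 2, gcd(44, 82) = 2, gcd(46, 82) = 2, gcd(48, 82) = 2, gcd(50, 82) = 2, gcd(52, 82) = 2, gcd(54, 82) = 2, gcd(56, 82) = 2, gcd(58, 82) = 2, gcd(60, 82) = 2, gcd(62, 82) = 2, gcd(64, 82) = 2, gcd(66, 82) = 2, gcd(68, 82) = 2, gcd(70, 82) = 2, gcd(72, 82) = 2, gcd(74, 82) = 2, gcd(76, 82) = 2, gcd(78, 82) = 2, gcd(80, 82) = 2.
All other a ∈ {1, ..., 81} have gcd(a, 82) = 1 and are units. So the nonzero zero-divisors are exactly the 41 values of a appearing in this scan.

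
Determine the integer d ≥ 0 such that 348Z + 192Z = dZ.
(348, 192) = (12); d = 12

In the PID Z, (a, b) is generated by gcd(a, b). Compute gcd(348, 192) with the extended Euclidean algorithm, tracking rows (r, s, t) with s·348 + t·192 = r:
  row A: (348, 1, 0)   [1·348 + 0·192 = 348]
  row B: (192, 0, 1)   [0·348 + 1·192 = 192]
  348 = 1·192 + 156   → row C = row A − 1·row B = (156, 1, −1)   [check: 1·348 − 1·192 = 156]
  192 = 1·156 + 36   → row D = row B − 1·row C = (36, −1, 2)   [check: −1·348 + 2·192 = 36]
  156 = 4·36 + 12   → row E = row C − 4·row D = (12, 5, −9)   [check: 5·348 − 9·192 = 12]
  36 = 3·12 + 0   → remainder 0, stop. gcd = 12 (last nonzero row E).
So gcd(348, 192) = 12, with Bézout identity 5·348 − 9·192 = 12. Containment (⊇): the Bézout identity exhibits 12 as an element of (348, 192), giving (12) ⊆ (348, 192). Containment (⊆): since 12 | 348 and 12 | 192 (348 = 12·29, 192 = 12·16), every Z-linear combination of 348 and 192 is divisible by 12, so (348, 192) ⊆ (12). Therefore (348, 192) = (12), d = 12.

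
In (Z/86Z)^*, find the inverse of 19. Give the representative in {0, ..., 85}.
19^(−1) ≡ 77 (mod 86)

Apply the extended Euclidean algorithm to (86, 19), tracking rows (r, s, t) with s·86 + t·19 = r. Each division r_prev = q·r_cur + r_new produces the new row as (previous row) − q·(current row):
  row A: (86, 1, 0)   [1·86 + 0·19 = 86]
  row B: (19, 0, 1)   [0·86 + 1·19 = 19]
  86 = 4·19 + 10   → row C = row A − 4·row B = (10, 1, −4)   [check: 1·86 − 4·19 = 10]
  19 = 1·10 + 9   → row D = row B − 1·row C = (9, −1, 5)   [check: −1·86 + 5·19 = 9]
  10 = 1·9 + 1   → row E = row C − 1·row D = (1, 2, −9)   [check: 2·86 − 9·19 = 1]
  9 = 9·1 + 0   → remainder 0, stop. gcd = 1 (last nonzero row E).
The gcd is 1, so 19 is invertible mod 86. The last nonzero row gives 2·86 − 9·19 = 1, so t = −9. So 19^(−1) ≡ −9 ≡ 77 (mod 86). Verify: 19 · 77 = 1463 ≡ 1 (mod 86). ✓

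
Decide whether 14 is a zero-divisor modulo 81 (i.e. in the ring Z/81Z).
NO

gcd(14, 81) = 1, so 14 is a unit in Z/81Z (it has a multiplicative inverse). A unit cannot be a zero-divisor: if 14·b ≡ 0 then multiplying both sides by 14^(−1) gives b ≡ 0. So 14 is not a zero-divisor.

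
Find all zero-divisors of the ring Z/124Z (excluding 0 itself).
nonzero zero-divisors of Z/124Z = {2, 4, 6, 8, 10, 12, 14, 16, 18, 20, 22, 24, 26, 28, 30, 31, 32, 34, 36, 38, 40, 42, 44, 46, 48, 50, 52, 54, 56, 58, 60, 62, 64, 66, 68, 70, 72, 74, 76, 78, 80, 82, 84, 86, 88, 90, 92, 93, 94, 96, 98, 100, 102, 104, 106, 108, 110, 112, 114, 116, 118, 120, 122}

An element a ∈ Z/124Z (with a ≠ 0) is a zero-divisor iff gcd(a, 124) > 1 (because a is a unit precisely when gcd(a, n) = 1, and in Z/nZ every nonzero, non-unit element is a zero-divisor). Scan a = 1, ..., 123 and keep those with gcd(a, 124) > 1:
  gcd(2, 124) = 2, gcd(4, 124) = 4, gcd(6, 124) = 2, gcd(8, 124) = 4, gcd(10, 124) = 2, gcd(12, 124) = 4, gcd(14, 124) = 2, gcd(16, 124) = 4, gcd(18, 124) = 2, gcd(20, 124) = 4, gcd(22, 124) = 2, gcd(24, 124) = 4, gcd(26, 124) = 2, gcd(28, 124) = 4, gcd(30, 124) = 2, gcd(31, 124) = 31, gcd(32, 124) = 4, gcd(34, 124) = 2, gcd(36, 124) = 4, gcd(38, 124) = 2, gcd(40, 124) = 4, gcd(42, 124) = 2, gcd(44, 124) = 4, gcd(46, 124) = 2, gcd(48, 124) = 4, gcd(50, 124) = 2, gcd(52, 124) = 4, gcd(54, 124) = 2, gcd(56, 124) = 4, gcd(58, 124) = 2, gcd(60, 124) = 4, gcd(62, 124) = 62, gcd(64, 124) = 4, gcd(66, 124) = 2, gcd(68, 124) = 4, gcd(70, 124) = 2, gcd(72, 124) = 4, gcd(74, 124) = 2, gcd(76, 124) = 4, gcd(78, 124) = 2, gcd(80, 124) = 4, gcd(82, 124) = 2, gcd(84, 124) = 4, gcd(86, 124) = 2, gcd(88, 124) = 4, gcd(90, 124) = 2, gcd(92, 124) = 4, gcd(93, 124) = 31, gcd(94, 124) = 2, gcd(96, 124) = 4, gcd(98, 124) = 2, gcd(100, 124) = 4, gcd(102, 124) = 2, gcd(104, 124) = 4, gcd(106, 124) = 2, gcd(108, 124) = 4, gcd(110, 124) = 2, gcd(112, 124) = 4, gcd(114, 124) = 2, gcd(116, 124) = 4, gcd(118, 124) = 2, gcd(120, 124) = 4, gcd(122, 124) = 2.
All other a ∈ {1, ..., 123} have gcd(a, 124) = 1 and are units. So the nonzero zero-divisors are exactly the 63 values of a appearing in this scan.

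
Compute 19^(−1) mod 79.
Apply the extended Euclidean algorithm to (79, 19), tracking rows (r, s, t) with s·79 + t·19 = r. Each division r_prev = q·r_cur + r_new produces the new row as (previous row) − q·(current row):
  row A: (79, 1, 0)   [1·79 + 0·19 = 79]
  row B: (19, 0, 1)   [0·79 + 1·19 = 19]
  79 = 4·19 + 3   → row C = row A − 4·row B = (3, 1, −4)   [check: 1·79 − 4·19 = 3]
  19 = 6·3 + 1   → row D = row B − 6·row C = (1, −6, 25)   [check: −6·79 + 25·19 = 1]
  3 = 3·1 + 0   → remainder 0, stop. gcd = 1 (last nonzero row D).
The gcd is 1, so 19 is invertible mod 79. The last nonzero row gives −6·79 + 25·19 = 1, so t = 25. So 19^(−1) ≡ 25 (mod 79). Verify: 19 · 25 = 475 ≡ 1 (mod 79). ✓

Final answer: 19^(−1) ≡ 25 (mod 79)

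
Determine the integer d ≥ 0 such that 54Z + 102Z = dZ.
In the PID Z, (a, b) is generated by gcd(a, b). Compute gcd(102, 54) with the extended Euclidean algorithm, tracking rows (r, s, t) with s·102 + t·54 = r:
  row A: (102, 1, 0)   [1·102 + 0·54 = 102]
  row B: (54, 0, 1)   [0·102 + 1·54 = 54]
  102 = 1·54 + 48   → row C = row A − 1·row B = (48, 1, −1)   [check: 1·102 − 1·54 = 48]
  54 = 1·48 + 6   → row D = row B − 1·row C = (6, −1, 2)   [check: −1·102 + 2·54 = 6]
  48 = 8·6 + 0   → remainder 0, stop. gcd = 6 (last nonzero row D).
So gcd(54, 102) = 6, with Bézout identity −1·102 + 2·54 = 6. Containment (⊇): the Bézout identity exhibits 6 as an element of (54, 102), giving (6) ⊆ (54, 102). Containment (⊆): since 6 | 54 and 6 | 102 (54 = 6·9, 102 = 6·17), every Z-linear combination of 54 and 102 is divisible by 6, so (54, 102) ⊆ (6). Therefore (54, 102) = (6), d = 6.

Final answer: (54, 102) = (6); d = 6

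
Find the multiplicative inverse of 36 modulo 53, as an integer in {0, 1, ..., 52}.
36^(−1) ≡ 28 (mod 53)

Apply the extended Euclidean algorithm to (53, 36), tracking rows (r, s, t) with s·53 + t·36 = r. Each division r_prev = q·r_cur + r_new produces the new row as (previous row) − q·(current row):
  row A: (53, 1, 0)   [1·53 + 0·36 = 53]
  row B: (36, 0, 1)   [0·53 + 1·36 = 36]
  53 = 1·36 + 17   → row C = row A − 1·row B = (17, 1, −1)   [check: 1·53 − 1·36 = 17]
  36 = 2·17 + 2   → row D = row B − 2·row C = (2, −2, 3)   [check: −2·53 + 3·36 = 2]
  17 = 8·2 + 1   → row E = row C − 8·row D = (1, 17, −25)   [check: 17·53 − 25·36 = 1]
  2 = 2·1 + 0   → remainder 0, stop. gcd = 1 (last nonzero row E).
The gcd is 1, so 36 is invertible mod 53. The last nonzero row gives 17·53 − 25·36 = 1, so t = −25. So 36^(−1) ≡ −25 ≡ 28 (mod 53). Verify: 36 · 28 = 1008 ≡ 1 (mod 53). ✓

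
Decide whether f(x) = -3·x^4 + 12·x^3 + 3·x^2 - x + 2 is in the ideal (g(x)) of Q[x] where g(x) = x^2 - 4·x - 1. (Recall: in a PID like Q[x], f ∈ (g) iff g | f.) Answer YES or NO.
NO

In Q[x] the ideal (g) consists of all multiples of g, so f ∈ (g) iff g | f, i.e. iff the remainder of f on division by g is 0. Divide f by g (g is monic, so eliminate the leading term of the running remainder at each step):
  leading term -3·x^4: subtract (-3·x^2)·g(x) = -3·x^4 + 12·x^3 + 3·x^2, leaving 2 - x
The remainder r(x) = 2 - x ≠ 0 (and deg r < deg g), so g ∤ f, i.e. f ∉ (g).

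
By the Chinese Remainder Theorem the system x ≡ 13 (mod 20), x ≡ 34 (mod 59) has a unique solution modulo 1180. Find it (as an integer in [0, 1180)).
The moduli 20, 59 are pairwise coprime, so by the CRT there is a unique solution mod 20·59 = 1180.
Solve by successive substitution. Start with x ≡ 13 (mod 20).
  Combine with x ≡ 34 (mod 59): write x = 13 + 20·t and require 13 + 20·t ≡ 34 (mod 59), i.e. 20·t ≡ 34 − 13 ≡ 21 (mod 59). Since 20^(−1) ≡ 3 (mod 59), t ≡ 3·21 ≡ 4 (mod 59). So x ≡ 13 + 20·4 = 93 (mod 1180).
Unique solution in [0, 1180): x = 93.

Final answer: x ≡ 93 (mod 1180); the representative in [0, 1180) is 93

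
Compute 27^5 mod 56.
Use repeated squaring. Binary(5) = 101. Walk through the bits of the exponent 5 left-to-right: at each bit after the leading one, square the running value, then multiply by 27 if the bit is 1 (always reducing mod 56):
  bit 1 = 1 (leading): start with 27.
  bit 2 = 0: square 27^2 = 729 ≡ 1 (mod 56).
  bit 3 = 1: square 1^2 = 1; bit is 1, so multiply 1·27 = 27 (mod 56).
Final value: 27^5 ≡ 27 (mod 56).

Final answer: 27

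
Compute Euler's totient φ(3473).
φ(3473) = 3300

φ is multiplicative, with φ(p^e) = p^e − p^(e−1). Factorise 3473 = 23 · 151. Then
  φ(3473) = (23 − 1) · (151 − 1) = 22 · 150 = 3300.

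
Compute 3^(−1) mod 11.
3^(−1) ≡ 4 (mod 11)

Apply the extended Euclidean algorithm to (11, 3), tracking rows (r, s, t) with s·11 + t·3 = r. Each division r_prev = q·r_cur + r_new produces the new row as (previous row) − q·(current row):
  row A: (11, 1, 0)   [1·11 + 0·3 = 11]
  row B: (3, 0, 1)   [0·11 + 1·3 = 3]
  11 = 3·3 + 2   → row C = row A − 3·row B = (2, 1, −3)   [check: 1·11 − 3·3 = 2]
  3 = 1·2 + 1   → row D = row B − 1·row C = (1, −1, 4)   [check: −1·11 + 4·3 = 1]
  2 = 2·1 + 0   → remainder 0, stop. gcd = 1 (last nonzero row D).
The gcd is 1, so 3 is invertible mod 11. The last nonzero row gives −1·11 + 4·3 = 1, so t = 4. So 3^(−1) ≡ 4 (mod 11). Verify: 3 · 4 = 12 ≡ 1 (mod 11). ✓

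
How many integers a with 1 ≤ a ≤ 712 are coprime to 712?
352

The number of a ∈ {1, ..., 712} with gcd(a, 712) = 1 is by definition Euler's totient φ(712). φ is multiplicative, with φ(p^e) = p^e − p^(e−1). Factorise 712 = 2^3 · 89. Then
  φ(712) = (2^3 − 2^2) · (89 − 1) = 4 · 88 = 352.
So there are 352 such integers.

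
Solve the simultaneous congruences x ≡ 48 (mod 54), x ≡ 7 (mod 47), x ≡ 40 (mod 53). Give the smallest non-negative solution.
The moduli 54, 47, 53 are pairwise coprime, so by the CRT there is a unique solution mod 54·47·53 = 134514.
Solve by successive substitution. Start with x ≡ 48 (mod 54).
  Combine with x ≡ 7 (mod 47): write x = 48 + 54·t and require 48 + 54·t ≡ 7 (mod 47), i.e. 54·t ≡ 7 − 48 ≡ 6 (mod 47). Since 54^(−1) ≡ 27 (mod 47) (54 ≡ 7 (mod 47)), t ≡ 27·6 ≡ 21 (mod 47). So x ≡ 48 + 54·21 = 1182 (mod 2538).
  Combine with x ≡ 40 (mod 53): write x = 1182 + 2538·t and require 1182 + 2538·t ≡ 40 (mod 53), i.e. 2538·t ≡ 40 − 1182 ≡ 24 (mod 53). Since 2538^(−1) ≡ 44 (mod 53) (2538 ≡ 47 (mod 53)), t ≡ 44·24 ≡ 49 (mod 53). So x ≡ 1182 + 2538·49 = 125544 (mod 134514).
Unique solution in [0, 134514): x = 125544.

Final answer: x ≡ 125544 (mod 134514); the representative in [0, 134514) is 125544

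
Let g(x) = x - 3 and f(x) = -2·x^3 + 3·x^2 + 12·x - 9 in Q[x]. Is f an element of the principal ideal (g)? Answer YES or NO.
YES

In Q[x] the ideal (g) consists of all multiples of g, so f ∈ (g) iff g | f, i.e. iff the remainder of f on division by g is 0. Divide f by g (g is monic, so eliminate the leading term of the running remainder at each step):
  leading term -2·x^3: subtract (-2·x^2)·g(x) = -2·x^3 + 6·x^2, leaving -3·x^2 + 12·x - 9
  leading term -3·x^2: subtract (-3·x)·g(x) = -3·x^2 + 9·x, leaving 3·x - 9
  leading term 3·x: subtract (3)·g(x) = 3·x - 9, leaving 0
The remainder is 0, so f(x) = g(x) · h(x) with h(x) = -2·x^2 - 3·x + 3. Hence g | f, i.e. f ∈ (g).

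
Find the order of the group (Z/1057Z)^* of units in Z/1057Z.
(Z/1057Z)^* consists of the classes a with gcd(a, 1057) = 1, so its order is φ(1057). φ is multiplicative, with φ(p^e) = p^e − p^(e−1). Factorise 1057 = 7 · 151. Then
  φ(1057) = (7 − 1) · (151 − 1) = 6 · 150 = 900.
Thus |(Z/1057Z)^*| = 900.

Final answer: |(Z/1057Z)^*| = 900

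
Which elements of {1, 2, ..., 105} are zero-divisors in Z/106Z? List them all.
An element a ∈ Z/106Z (with a ≠ 0) is a zero-divisor iff gcd(a, 106) > 1 (because a is a unit precisely when gcd(a, n) = 1, and in Z/nZ every nonzero, non-unit element is a zero-divisor). Scan a = 1, ..., 105 and keep those with gcd(a, 106) > 1:
  gcd(2, 106) = 2, gcd(4, 106) = 2, gcd(6, 106) = 2, gcd(8, 106) = 2, gcd(10, 106) = 2, gcd(12, 106) = 2, gcd(14, 106) = 2, gcd(16, 106) = 2, gcd(18, 106) = 2, gcd(20, 106) = 2, gcd(22, 106) = 2, gcd(24, 106) = 2, gcd(26, 106) = 2, gcd(28, 106) = 2, gcd(30, 106) = 2, gcd(32, 106) = 2, gcd(34, 106) = 2, gcd(36, 106) = 2, gcd(38, 106) = 2, gcd(40, 106) = 2, gcd(42, 106) = 2, gcd(44, 106) = 2, gcd(46, 106) = 2, gcd(48, 106) = 2, gcd(50, 106) = 2, gcd(52, 106) = 2, gcd(53, 106) = 53, gcd(54, 106) = 2, gcd(56, 106) = 2, gcd(58, 106) = 2, gcd(60, 106) = 2, gcd(62, 106) = 2, gcd(64, 106) = 2, gcd(66, 106) = 2, gcd(68, 106) = 2, gcd(70, 106) = 2, gcd(72, 106) = 2, gcd(74, 106) = 2, gcd(76, 106) = 2, gcd(78, 106) = 2, gcd(80, 106) = 2, gcd(82, 106) = 2, gcd(84, 106) = 2, gcd(86, 106) = 2, gcd(88, 106) = 2, gcd(90, 106) = 2, gcd(92, 106) = 2, gcd(94, 106) = 2, gcd(96, 106) = 2, gcd(98, 106) = 2, gcd(100, 106) = 2, gcd(102, 106) = 2, gcd(104, 106) = 2.
All other a ∈ {1, ..., 105} have gcd(a, 106) = 1 and are units. So the nonzero zero-divisors are exactly the 53 values of a appearing in this scan.

Final answer: nonzero zero-divisors of Z/106Z = {2, 4, 6, 8, 10, 12, 14, 16, 18, 20, 22, 24, 26, 28, 30, 32, 34, 36, 38, 40, 42, 44, 46, 48, 50, 52, 53, 54, 56, 58, 60, 62, 64, 66, 68, 70, 72, 74, 76, 78, 80, 82, 84, 86, 88, 90, 92, 94, 96, 98, 100, 102, 104}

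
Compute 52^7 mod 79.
62

Use repeated squaring. Binary(7) = 111. Walk through the bits of the exponent 7 left-to-right: at each bit after the leading one, square the running value, then multiply by 52 if the bit is 1 (always reducing mod 79):
  bit 1 = 1 (leading): start with 52.
  bit 2 = 1: square 52^2 = 2704 ≡ 18; bit is 1, so multiply 18·52 = 936 ≡ 67 (mod 79).
  bit 3 = 1: square 67^2 = 4489 ≡ 65; bit is 1, so multiply 65·52 = 3380 ≡ 62 (mod 79).
Final value: 52^7 ≡ 62 (mod 79).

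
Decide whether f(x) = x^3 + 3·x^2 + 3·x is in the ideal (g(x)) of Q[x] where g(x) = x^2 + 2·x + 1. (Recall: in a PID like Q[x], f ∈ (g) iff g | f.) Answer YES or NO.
In Q[x] the ideal (g) consists of all multiples of g, so f ∈ (g) iff g | f, i.e. iff the remainder of f on division by g is 0. Divide f by g (g is monic, so eliminate the leading term of the running remainder at each step):
  leading term x^3: subtract (x)·g(x) = x^3 + 2·x^2 + x, leaving x^2 + 2·x
  leading term x^2: subtract (1)·g(x) = x^2 + 2·x + 1, leaving -1
The remainder r(x) = -1 ≠ 0 (and deg r < deg g), so g ∤ f, i.e. f ∉ (g).

Final answer: NO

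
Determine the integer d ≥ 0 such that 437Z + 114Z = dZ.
In the PID Z, (a, b) is generated by gcd(a, b). Compute gcd(437, 114) with the extended Euclidean algorithm, tracking rows (r, s, t) with s·437 + t·114 = r:
  row A: (437, 1, 0)   [1·437 + 0·114 = 437]
  row B: (114, 0, 1)   [0·437 + 1·114 = 114]
  437 = 3·114 + 95   → row C = row A − 3·row B = (95, 1, −3)   [check: 1·437 − 3·114 = 95]
  114 = 1·95 + 19   → row D = row B − 1·row C = (19, −1, 4)   [check: −1·437 + 4·114 = 19]
  95 = 5·19 + 0   → remainder 0, stop. gcd = 19 (last nonzero row D).
So gcd(437, 114) = 19, with Bézout identity −1·437 + 4·114 = 19. Containment (⊇): the Bézout identity exhibits 19 as an element of (437, 114), giving (19) ⊆ (437, 114). Containment (⊆): since 19 | 437 and 19 | 114 (437 = 19·23, 114 = 19·6), every Z-linear combination of 437 and 114 is divisible by 19, so (437, 114) ⊆ (19). Therefore (437, 114) = (19), d = 19.

Final answer: (437, 114) = (19); d = 19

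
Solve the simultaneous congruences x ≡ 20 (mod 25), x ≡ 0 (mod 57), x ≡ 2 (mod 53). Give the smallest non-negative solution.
The moduli 25, 57, 53 are pairwise coprime, so by the CRT there is a unique solution mod 25·57·53 = 75525.
Solve by successive substitution. Start with x ≡ 20 (mod 25).
  Combine with x ≡ 0 (mod 57): write x = 20 + 25·t and require 20 + 25·t ≡ 0 (mod 57), i.e. 25·t ≡ 0 − 20 ≡ 37 (mod 57). Since 25^(−1) ≡ 16 (mod 57), t ≡ 16·37 ≡ 22 (mod 57). So x ≡ 20 + 25·22 = 570 (mod 1425).
  Combine with x ≡ 2 (mod 53): write x = 570 + 1425·t and require 570 + 1425·t ≡ 2 (mod 53), i.e. 1425·t ≡ 2 − 570 ≡ 15 (mod 53). Since 1425^(−1) ≡ 44 (mod 53) (1425 ≡ 47 (mod 53)), t ≡ 44·15 ≡ 24 (mod 53). So x ≡ 570 + 1425·24 = 34770 (mod 75525).
Unique solution in [0, 75525): x = 34770.

Final answer: x ≡ 34770 (mod 75525); the representative in [0, 75525) is 34770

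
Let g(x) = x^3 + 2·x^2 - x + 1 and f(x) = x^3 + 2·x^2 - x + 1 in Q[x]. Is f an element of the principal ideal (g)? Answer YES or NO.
YES

In Q[x] the ideal (g) consists of all multiples of g, so f ∈ (g) iff g | f, i.e. iff the remainder of f on division by g is 0. Divide f by g (g is monic, so eliminate the leading term of the running remainder at each step):
  leading term x^3: subtract (1)·g(x) = x^3 + 2·x^2 - x + 1, leaving 0
The remainder is 0, so f(x) = g(x) · h(x) with h(x) = 1. Hence g | f, i.e. f ∈ (g).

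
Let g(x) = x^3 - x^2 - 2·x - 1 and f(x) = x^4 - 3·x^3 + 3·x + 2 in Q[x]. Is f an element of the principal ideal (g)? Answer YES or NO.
In Q[x] the ideal (g) consists of all multiples of g, so f ∈ (g) iff g | f, i.e. iff the remainder of f on division by g is 0. Divide f by g (g is monic, so eliminate the leading term of the running remainder at each step):
  leading term x^4: subtract (x)·g(x) = x^4 - x^3 - 2·x^2 - x, leaving -2·x^3 + 2·x^2 + 4·x + 2
  leading term -2·x^3: subtract (-2)·g(x) = -2·x^3 + 2·x^2 + 4·x + 2, leaving 0
The remainder is 0, so f(x) = g(x) · h(x) with h(x) = x - 2. Hence g | f, i.e. f ∈ (g).

Final answer: YES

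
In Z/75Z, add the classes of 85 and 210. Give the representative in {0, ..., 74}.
Reduce the summands first: 85 ≡ 10, 210 ≡ 60 (mod 75), so 85 + 210 ≡ 10 + 60 (mod 75). 10 + 60 = 70; 70 = 0·75 + 70, so (85 + 210) mod 75 = 70.

Final answer: 70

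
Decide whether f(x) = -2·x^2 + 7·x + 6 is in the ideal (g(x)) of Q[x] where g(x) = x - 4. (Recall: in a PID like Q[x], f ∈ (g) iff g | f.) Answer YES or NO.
In Q[x] the ideal (g) consists of all multiples of g, so f ∈ (g) iff g | f, i.e. iff the remainder of f on division by g is 0. Divide f by g (g is monic, so eliminate the leading term of the running remainder at each step):
  leading term -2·x^2: subtract (-2·x)·g(x) = -2·x^2 + 8·x, leaving 6 - x
  leading term -x: subtract (-1)·g(x) = 4 - x, leaving 2
The remainder r(x) = 2 ≠ 0 (and deg r < deg g), so g ∤ f, i.e. f ∉ (g).

Final answer: NO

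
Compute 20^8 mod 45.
Use repeated squaring. Binary(8) = 1000. Walk through the bits of the exponent 8 left-to-right: at each bit after the leading one, square the running value, then multiply by 20 if the bit is 1 (always reducing mod 45):
  bit 1 = 1 (leading): start with 20.
  bit 2 = 0: square 20^2 = 400 ≡ 40 (mod 45).
  bit 3 = 0: square 40^2 = 1600 ≡ 25 (mod 45).
  bit 4 = 0: square 25^2 = 625 ≡ 40 (mod 45).
Final value: 20^8 ≡ 40 (mod 45).

Final answer: 40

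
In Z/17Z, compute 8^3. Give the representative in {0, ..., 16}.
Use repeated squaring. Binary(3) = 11. Walk through the bits of the exponent 3 left-to-right: at each bit after the leading one, square the running value, then multiply by 8 if the bit is 1 (always reducing mod 17):
  bit 1 = 1 (leading): start with 8.
  bit 2 = 1: square 8^2 = 64 ≡ 13; bit is 1, so multiply 13·8 = 104 ≡ 2 (mod 17).
Final value: 8^3 ≡ 2 (mod 17).

Final answer: 2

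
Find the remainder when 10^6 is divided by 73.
46

Use repeated squaring. Binary(6) = 110. Walk through the bits of the exponent 6 left-to-right: at each bit after the leading one, square the running value, then multiply by 10 if the bit is 1 (always reducing mod 73):
  bit 1 = 1 (leading): start with 10.
  bit 2 = 1: square 10^2 = 100 ≡ 27; bit is 1, so multiply 27·10 = 270 ≡ 51 (mod 73).
  bit 3 = 0: square 51^2 = 2601 ≡ 46 (mod 73).
Final value: 10^6 ≡ 46 (mod 73).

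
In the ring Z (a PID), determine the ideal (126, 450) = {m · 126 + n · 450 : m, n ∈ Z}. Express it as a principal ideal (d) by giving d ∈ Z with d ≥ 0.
In the PID Z, (a, b) is generated by gcd(a, b). Compute gcd(450, 126) with the extended Euclidean algorithm, tracking rows (r, s, t) with s·450 + t·126 = r:
  row A: (450, 1, 0)   [1·450 + 0·126 = 450]
  row B: (126, 0, 1)   [0·450 + 1·126 = 126]
  450 = 3·126 + 72   → row C = row A − 3·row B = (72, 1, −3)   [check: 1·450 − 3·126 = 72]
  126 = 1·72 + 54   → row D = row B − 1·row C = (54, −1, 4)   [check: −1·450 + 4·126 = 54]
  72 = 1·54 + 18   → row E = row C − 1·row D = (18, 2, −7)   [check: 2·450 − 7·126 = 18]
  54 = 3·18 + 0   → remainder 0, stop. gcd = 18 (last nonzero row E).
So gcd(126, 450) = 18, with Bézout identity 2·450 − 7·126 = 18. Containment (⊇): the Bézout identity exhibits 18 as an element of (126, 450), giving (18) ⊆ (126, 450). Containment (⊆): since 18 | 126 and 18 | 450 (126 = 18·7, 450 = 18·25), every Z-linear combination of 126 and 450 is divisible by 18, so (126, 450) ⊆ (18). Therefore (126, 450) = (18), d = 18.

Final answer: (126, 450) = (18); d = 18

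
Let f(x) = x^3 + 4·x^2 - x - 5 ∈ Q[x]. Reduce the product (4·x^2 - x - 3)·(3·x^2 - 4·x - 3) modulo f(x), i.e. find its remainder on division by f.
a · b ≡ 263·x^2 + 8·x - 326 (mod f(x))

First multiply in Q[x] without reducing: a · b = 12·x^4 - 19·x^3 - 17·x^2 + 15·x + 9. Now divide by f(x) = x^3 + 4·x^2 - x - 5, eliminating the leading term at each step:
  leading term 12·x^4: subtract (12·x)·f(x) = 12·x^4 + 48·x^3 - 12·x^2 - 60·x, leaving -67·x^3 - 5·x^2 + 75·x + 9
  leading term -67·x^3: subtract (-67)·f(x) = -67·x^3 - 268·x^2 + 67·x + 335, leaving 263·x^2 + 8·x - 326
The degree is now < 3, so this is the remainder. Hence a · b ≡ 263·x^2 + 8·x - 326 in Q[x]/(f).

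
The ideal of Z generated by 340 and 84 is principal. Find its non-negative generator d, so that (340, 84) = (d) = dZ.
(340, 84) = (4); d = 4

In the PID Z, (a, b) is generated by gcd(a, b). Compute gcd(340, 84) with the extended Euclidean algorithm, tracking rows (r, s, t) with s·340 + t·84 = r:
  row A: (340, 1, 0)   [1·340 + 0·84 = 340]
  row B: (84, 0, 1)   [0·340 + 1·84 = 84]
  340 = 4·84 + 4   → row C = row A − 4·row B = (4, 1, −4)   [check: 1·340 − 4·84 = 4]
  84 = 21·4 + 0   → remainder 0, stop. gcd = 4 (last nonzero row C).
So gcd(340, 84) = 4, with Bézout identity 1·340 − 4·84 = 4. Containment (⊇): the Bézout identity exhibits 4 as an element of (340, 84), giving (4) ⊆ (340, 84). Containment (⊆): since 4 | 340 and 4 | 84 (340 = 4·85, 84 = 4·21), every Z-linear combination of 340 and 84 is divisible by 4, so (340, 84) ⊆ (4). Therefore (340, 84) = (4), d = 4.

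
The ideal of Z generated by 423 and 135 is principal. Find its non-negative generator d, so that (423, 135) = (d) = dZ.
(423, 135) = (9); d = 9

In the PID Z, (a, b) is generated by gcd(a, b). Compute gcd(423, 135) with the extended Euclidean algorithm, tracking rows (r, s, t) with s·423 + t·135 = r:
  row A: (423, 1, 0)   [1·423 + 0·135 = 423]
  row B: (135, 0, 1)   [0·423 + 1·135 = 135]
  423 = 3·135 + 18   → row C = row A − 3·row B = (18, 1, −3)   [check: 1·423 − 3·135 = 18]
  135 = 7·18 + 9   → row D = row B − 7·row C = (9, −7, 22)   [check: −7·423 + 22·135 = 9]
  18 = 2·9 + 0   → remainder 0, stop. gcd = 9 (last nonzero row D).
So gcd(423, 135) = 9, with Bézout identity −7·423 + 22·135 = 9. Containment (⊇): the Bézout identity exhibits 9 as an element of (423, 135), giving (9) ⊆ (423, 135). Containment (⊆): since 9 | 423 and 9 | 135 (423 = 9·47, 135 = 9·15), every Z-linear combination of 423 and 135 is divisible by 9, so (423, 135) ⊆ (9). Therefore (423, 135) = (9), d = 9.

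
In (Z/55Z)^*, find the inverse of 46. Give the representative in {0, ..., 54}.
Apply the extended Euclidean algorithm to (55, 46), tracking rows (r, s, t) with s·55 + t·46 = r. Each division r_prev = q·r_cur + r_new produces the new row as (previous row) − q·(current row):
  row A: (55, 1, 0)   [1·55 + 0·46 = 55]
  row B: (46, 0, 1)   [0·55 + 1·46 = 46]
  55 = 1·46 + 9   → row C = row A − 1·row B = (9, 1, −1)   [check: 1·55 − 1·46 = 9]
  46 = 5·9 + 1   → row D = row B − 5·row C = (1, −5, 6)   [check: −5·55 + 6·46 = 1]
  9 = 9·1 + 0   → remainder 0, stop. gcd = 1 (last nonzero row D).
The gcd is 1, so 46 is invertible mod 55. The last nonzero row gives −5·55 + 6·46 = 1, so t = 6. So 46^(−1) ≡ 6 (mod 55). Verify: 46 · 6 = 276 ≡ 1 (mod 55). ✓

Final answer: 46^(−1) ≡ 6 (mod 55)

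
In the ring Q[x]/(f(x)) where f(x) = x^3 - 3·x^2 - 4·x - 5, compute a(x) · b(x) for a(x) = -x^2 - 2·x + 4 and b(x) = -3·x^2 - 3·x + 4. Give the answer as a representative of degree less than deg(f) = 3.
First multiply in Q[x] without reducing: a · b = 3·x^4 + 9·x^3 - 10·x^2 - 20·x + 16. Now divide by f(x) = x^3 - 3·x^2 - 4·x - 5, eliminating the leading term at each step:
  leading term 3·x^4: subtract (3·x)·f(x) = 3·x^4 - 9·x^3 - 12·x^2 - 15·x, leaving 18·x^3 + 2·x^2 - 5·x + 16
  leading term 18·x^3: subtract (18)·f(x) = 18·x^3 - 54·x^2 - 72·x - 90, leaving 56·x^2 + 67·x + 106
The degree is now < 3, so this is the remainder. Hence a · b ≡ 56·x^2 + 67·x + 106 in Q[x]/(f).

Final answer: a · b ≡ 56·x^2 + 67·x + 106 (mod f(x))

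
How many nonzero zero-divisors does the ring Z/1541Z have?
In Z/1541Z each nonzero element is either a unit (gcd with 1541 is 1) or a zero-divisor (gcd > 1). The number of units is φ(1541): factorise 1541 = 23 · 67, so φ(1541) = (23 − 1) · (67 − 1) = 22 · 66 = 1452. The nonzero elements number 1541 − 1 = 1540. Hence the nonzero zero-divisors number 1540 − 1452 = 88.

Final answer: Z/1541Z has 88 nonzero zero-divisors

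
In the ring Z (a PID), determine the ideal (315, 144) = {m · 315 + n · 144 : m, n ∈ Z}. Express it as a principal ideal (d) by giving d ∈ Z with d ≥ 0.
In the PID Z, (a, b) is generated by gcd(a, b). Compute gcd(315, 144) with the extended Euclidean algorithm, tracking rows (r, s, t) with s·315 + t·144 = r:
  row A: (315, 1, 0)   [1·315 + 0·144 = 315]
  row B: (144, 0, 1)   [0·315 + 1·144 = 144]
  315 = 2·144 + 27   → row C = row A − 2·row B = (27, 1, −2)   [check: 1·315 − 2·144 = 27]
  144 = 5·27 + 9   → row D = row B − 5·row C = (9, −5, 11)   [check: −5·315 + 11·144 = 9]
  27 = 3·9 + 0   → remainder 0, stop. gcd = 9 (last nonzero row D).
So gcd(315, 144) = 9, with Bézout identity −5·315 + 11·144 = 9. Containment (⊇): the Bézout identity exhibits 9 as an element of (315, 144), giving (9) ⊆ (315, 144). Containment (⊆): since 9 | 315 and 9 | 144 (315 = 9·35, 144 = 9·16), every Z-linear combination of 315 and 144 is divisible by 9, so (315, 144) ⊆ (9). Therefore (315, 144) = (9), d = 9.

Final answer: (315, 144) = (9); d = 9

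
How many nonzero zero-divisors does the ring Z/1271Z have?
Z/1271Z has 70 nonzero zero-divisors

In Z/1271Z each nonzero element is either a unit (gcd with 1271 is 1) or a zero-divisor (gcd > 1). The number of units is φ(1271): factorise 1271 = 31 · 41, so φ(1271) = (31 − 1) · (41 − 1) = 30 · 40 = 1200. The nonzero elements number 1271 − 1 = 1270. Hence the nonzero zero-divisors number 1270 − 1200 = 70.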